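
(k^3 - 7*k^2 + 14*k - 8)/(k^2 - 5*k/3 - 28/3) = 3*(k^2 - 3*k + 2)/(3*k + 7)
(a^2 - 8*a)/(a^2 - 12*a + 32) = a/(a - 4)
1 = 1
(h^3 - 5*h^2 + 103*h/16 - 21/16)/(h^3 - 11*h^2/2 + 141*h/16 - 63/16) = (4*h - 1)/(4*h - 3)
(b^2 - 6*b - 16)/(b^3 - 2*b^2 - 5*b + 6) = (b - 8)/(b^2 - 4*b + 3)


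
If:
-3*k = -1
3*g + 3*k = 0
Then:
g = -1/3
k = 1/3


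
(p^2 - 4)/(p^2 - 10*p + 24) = (p^2 - 4)/(p^2 - 10*p + 24)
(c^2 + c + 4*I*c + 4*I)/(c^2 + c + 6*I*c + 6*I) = (c + 4*I)/(c + 6*I)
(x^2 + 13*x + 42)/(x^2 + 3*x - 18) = (x + 7)/(x - 3)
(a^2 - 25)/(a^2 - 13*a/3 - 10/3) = 3*(a + 5)/(3*a + 2)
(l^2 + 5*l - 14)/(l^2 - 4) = (l + 7)/(l + 2)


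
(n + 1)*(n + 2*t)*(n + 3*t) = n^3 + 5*n^2*t + n^2 + 6*n*t^2 + 5*n*t + 6*t^2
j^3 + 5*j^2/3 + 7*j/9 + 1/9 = (j + 1/3)^2*(j + 1)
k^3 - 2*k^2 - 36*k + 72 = (k - 6)*(k - 2)*(k + 6)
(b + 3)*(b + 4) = b^2 + 7*b + 12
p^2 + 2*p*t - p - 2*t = (p - 1)*(p + 2*t)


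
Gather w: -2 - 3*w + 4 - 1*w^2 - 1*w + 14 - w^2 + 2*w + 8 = -2*w^2 - 2*w + 24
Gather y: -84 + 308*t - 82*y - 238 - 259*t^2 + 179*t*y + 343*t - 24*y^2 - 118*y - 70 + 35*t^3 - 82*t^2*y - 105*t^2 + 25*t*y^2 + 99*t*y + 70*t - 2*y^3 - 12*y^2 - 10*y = 35*t^3 - 364*t^2 + 721*t - 2*y^3 + y^2*(25*t - 36) + y*(-82*t^2 + 278*t - 210) - 392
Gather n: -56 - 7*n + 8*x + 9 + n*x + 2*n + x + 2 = n*(x - 5) + 9*x - 45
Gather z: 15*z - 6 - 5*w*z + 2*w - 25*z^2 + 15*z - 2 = 2*w - 25*z^2 + z*(30 - 5*w) - 8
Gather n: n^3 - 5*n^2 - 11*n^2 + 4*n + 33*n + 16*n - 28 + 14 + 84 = n^3 - 16*n^2 + 53*n + 70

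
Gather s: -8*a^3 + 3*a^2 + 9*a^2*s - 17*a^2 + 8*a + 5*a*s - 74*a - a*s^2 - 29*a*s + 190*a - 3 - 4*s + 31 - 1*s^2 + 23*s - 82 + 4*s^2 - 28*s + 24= -8*a^3 - 14*a^2 + 124*a + s^2*(3 - a) + s*(9*a^2 - 24*a - 9) - 30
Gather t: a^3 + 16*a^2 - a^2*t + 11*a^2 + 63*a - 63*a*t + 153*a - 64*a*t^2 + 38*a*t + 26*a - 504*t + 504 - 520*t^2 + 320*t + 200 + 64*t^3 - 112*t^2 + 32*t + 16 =a^3 + 27*a^2 + 242*a + 64*t^3 + t^2*(-64*a - 632) + t*(-a^2 - 25*a - 152) + 720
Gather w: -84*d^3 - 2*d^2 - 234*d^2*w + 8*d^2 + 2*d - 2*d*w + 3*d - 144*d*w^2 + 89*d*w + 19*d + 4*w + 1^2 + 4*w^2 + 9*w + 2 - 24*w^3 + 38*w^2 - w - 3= -84*d^3 + 6*d^2 + 24*d - 24*w^3 + w^2*(42 - 144*d) + w*(-234*d^2 + 87*d + 12)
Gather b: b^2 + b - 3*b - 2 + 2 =b^2 - 2*b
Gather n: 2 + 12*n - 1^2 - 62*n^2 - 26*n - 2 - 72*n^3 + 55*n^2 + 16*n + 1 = -72*n^3 - 7*n^2 + 2*n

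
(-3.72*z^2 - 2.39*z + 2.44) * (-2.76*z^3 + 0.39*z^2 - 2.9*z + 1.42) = 10.2672*z^5 + 5.1456*z^4 + 3.1215*z^3 + 2.6002*z^2 - 10.4698*z + 3.4648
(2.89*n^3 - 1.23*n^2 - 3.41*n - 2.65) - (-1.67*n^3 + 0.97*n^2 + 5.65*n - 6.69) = 4.56*n^3 - 2.2*n^2 - 9.06*n + 4.04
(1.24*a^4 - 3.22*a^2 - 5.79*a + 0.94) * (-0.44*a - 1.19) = -0.5456*a^5 - 1.4756*a^4 + 1.4168*a^3 + 6.3794*a^2 + 6.4765*a - 1.1186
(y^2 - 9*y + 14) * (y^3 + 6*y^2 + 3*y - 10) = y^5 - 3*y^4 - 37*y^3 + 47*y^2 + 132*y - 140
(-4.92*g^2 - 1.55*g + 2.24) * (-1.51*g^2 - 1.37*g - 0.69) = 7.4292*g^4 + 9.0809*g^3 + 2.1359*g^2 - 1.9993*g - 1.5456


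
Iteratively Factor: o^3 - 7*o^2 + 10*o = (o)*(o^2 - 7*o + 10) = o*(o - 5)*(o - 2)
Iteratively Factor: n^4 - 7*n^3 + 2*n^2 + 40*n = (n)*(n^3 - 7*n^2 + 2*n + 40) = n*(n - 5)*(n^2 - 2*n - 8) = n*(n - 5)*(n + 2)*(n - 4)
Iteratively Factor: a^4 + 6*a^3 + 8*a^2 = (a + 4)*(a^3 + 2*a^2) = (a + 2)*(a + 4)*(a^2) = a*(a + 2)*(a + 4)*(a)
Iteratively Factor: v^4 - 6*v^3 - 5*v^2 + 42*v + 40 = (v + 1)*(v^3 - 7*v^2 + 2*v + 40) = (v - 5)*(v + 1)*(v^2 - 2*v - 8) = (v - 5)*(v + 1)*(v + 2)*(v - 4)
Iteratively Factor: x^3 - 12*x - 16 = (x - 4)*(x^2 + 4*x + 4) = (x - 4)*(x + 2)*(x + 2)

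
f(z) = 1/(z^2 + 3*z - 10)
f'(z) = (-2*z - 3)/(z^2 + 3*z - 10)^2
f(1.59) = -0.37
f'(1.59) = -0.85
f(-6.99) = 0.06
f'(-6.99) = 0.03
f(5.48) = 0.03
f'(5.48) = -0.01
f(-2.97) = -0.10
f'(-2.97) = 0.03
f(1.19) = -0.20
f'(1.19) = -0.21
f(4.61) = 0.04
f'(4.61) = -0.02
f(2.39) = 0.35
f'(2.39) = -0.94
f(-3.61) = -0.13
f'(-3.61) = 0.07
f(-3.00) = -0.10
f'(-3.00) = 0.03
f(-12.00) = 0.01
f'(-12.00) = 0.00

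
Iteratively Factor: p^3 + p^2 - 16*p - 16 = (p + 1)*(p^2 - 16) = (p + 1)*(p + 4)*(p - 4)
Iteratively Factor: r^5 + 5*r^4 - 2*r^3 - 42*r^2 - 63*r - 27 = (r - 3)*(r^4 + 8*r^3 + 22*r^2 + 24*r + 9) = (r - 3)*(r + 1)*(r^3 + 7*r^2 + 15*r + 9) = (r - 3)*(r + 1)*(r + 3)*(r^2 + 4*r + 3) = (r - 3)*(r + 1)*(r + 3)^2*(r + 1)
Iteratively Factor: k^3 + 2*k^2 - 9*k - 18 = (k - 3)*(k^2 + 5*k + 6) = (k - 3)*(k + 3)*(k + 2)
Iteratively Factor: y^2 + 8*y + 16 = (y + 4)*(y + 4)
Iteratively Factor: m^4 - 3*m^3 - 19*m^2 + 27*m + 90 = (m + 3)*(m^3 - 6*m^2 - m + 30) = (m - 5)*(m + 3)*(m^2 - m - 6) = (m - 5)*(m - 3)*(m + 3)*(m + 2)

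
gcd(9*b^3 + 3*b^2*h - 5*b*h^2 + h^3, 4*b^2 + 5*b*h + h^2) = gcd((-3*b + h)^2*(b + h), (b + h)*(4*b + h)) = b + h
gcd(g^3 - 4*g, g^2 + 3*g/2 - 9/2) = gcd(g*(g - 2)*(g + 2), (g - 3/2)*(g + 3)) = 1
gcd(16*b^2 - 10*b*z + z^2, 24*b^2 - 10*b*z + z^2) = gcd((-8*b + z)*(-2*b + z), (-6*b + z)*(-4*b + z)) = 1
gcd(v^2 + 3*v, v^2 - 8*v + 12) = 1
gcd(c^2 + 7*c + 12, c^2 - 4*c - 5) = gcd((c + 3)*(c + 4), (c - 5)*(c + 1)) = 1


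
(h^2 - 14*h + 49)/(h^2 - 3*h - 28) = (h - 7)/(h + 4)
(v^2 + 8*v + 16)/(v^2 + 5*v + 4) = (v + 4)/(v + 1)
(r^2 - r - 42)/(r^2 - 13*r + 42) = (r + 6)/(r - 6)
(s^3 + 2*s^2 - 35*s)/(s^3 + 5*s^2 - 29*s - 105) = s/(s + 3)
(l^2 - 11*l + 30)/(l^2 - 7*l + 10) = (l - 6)/(l - 2)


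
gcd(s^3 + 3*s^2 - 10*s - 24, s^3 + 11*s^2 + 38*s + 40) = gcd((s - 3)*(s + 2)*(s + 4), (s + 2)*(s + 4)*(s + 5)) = s^2 + 6*s + 8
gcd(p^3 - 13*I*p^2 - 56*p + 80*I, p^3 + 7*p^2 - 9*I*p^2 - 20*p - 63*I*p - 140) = p^2 - 9*I*p - 20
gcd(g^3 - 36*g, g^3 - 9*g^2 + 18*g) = g^2 - 6*g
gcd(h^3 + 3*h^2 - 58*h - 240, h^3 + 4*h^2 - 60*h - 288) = h^2 - 2*h - 48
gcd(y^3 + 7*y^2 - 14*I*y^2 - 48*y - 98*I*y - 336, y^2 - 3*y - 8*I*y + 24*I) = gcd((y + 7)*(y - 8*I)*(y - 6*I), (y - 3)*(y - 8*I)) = y - 8*I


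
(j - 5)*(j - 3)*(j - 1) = j^3 - 9*j^2 + 23*j - 15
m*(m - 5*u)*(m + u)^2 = m^4 - 3*m^3*u - 9*m^2*u^2 - 5*m*u^3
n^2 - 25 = (n - 5)*(n + 5)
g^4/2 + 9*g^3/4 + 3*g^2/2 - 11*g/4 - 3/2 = (g/2 + 1)*(g - 1)*(g + 1/2)*(g + 3)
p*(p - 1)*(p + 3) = p^3 + 2*p^2 - 3*p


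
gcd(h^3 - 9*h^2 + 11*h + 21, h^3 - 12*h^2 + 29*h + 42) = h^2 - 6*h - 7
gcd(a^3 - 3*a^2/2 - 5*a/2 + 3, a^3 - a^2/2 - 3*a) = a^2 - a/2 - 3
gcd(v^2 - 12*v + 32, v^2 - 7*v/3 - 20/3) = v - 4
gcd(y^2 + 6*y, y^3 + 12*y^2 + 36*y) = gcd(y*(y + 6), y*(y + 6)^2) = y^2 + 6*y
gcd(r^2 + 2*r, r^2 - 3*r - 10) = r + 2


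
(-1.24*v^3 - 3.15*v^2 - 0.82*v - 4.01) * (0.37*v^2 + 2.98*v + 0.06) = -0.4588*v^5 - 4.8607*v^4 - 9.7648*v^3 - 4.1163*v^2 - 11.999*v - 0.2406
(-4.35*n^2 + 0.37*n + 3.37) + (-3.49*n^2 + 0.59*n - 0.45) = -7.84*n^2 + 0.96*n + 2.92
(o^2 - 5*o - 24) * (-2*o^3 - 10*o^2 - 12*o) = -2*o^5 + 86*o^3 + 300*o^2 + 288*o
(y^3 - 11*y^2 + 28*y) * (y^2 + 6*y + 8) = y^5 - 5*y^4 - 30*y^3 + 80*y^2 + 224*y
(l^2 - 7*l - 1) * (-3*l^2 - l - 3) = -3*l^4 + 20*l^3 + 7*l^2 + 22*l + 3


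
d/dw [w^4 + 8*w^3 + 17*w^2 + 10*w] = 4*w^3 + 24*w^2 + 34*w + 10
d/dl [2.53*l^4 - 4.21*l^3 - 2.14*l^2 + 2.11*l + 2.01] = 10.12*l^3 - 12.63*l^2 - 4.28*l + 2.11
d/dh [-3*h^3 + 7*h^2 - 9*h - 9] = -9*h^2 + 14*h - 9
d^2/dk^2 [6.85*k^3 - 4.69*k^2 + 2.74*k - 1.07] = 41.1*k - 9.38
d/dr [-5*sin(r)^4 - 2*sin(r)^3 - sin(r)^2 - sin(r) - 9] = (-17*sin(r) + 5*sin(3*r) + 3*cos(2*r) - 4)*cos(r)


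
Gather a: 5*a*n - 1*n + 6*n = 5*a*n + 5*n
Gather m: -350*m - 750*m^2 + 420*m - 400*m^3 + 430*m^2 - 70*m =-400*m^3 - 320*m^2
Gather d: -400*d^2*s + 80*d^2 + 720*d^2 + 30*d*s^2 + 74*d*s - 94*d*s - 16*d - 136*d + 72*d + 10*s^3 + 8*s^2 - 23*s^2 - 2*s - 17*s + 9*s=d^2*(800 - 400*s) + d*(30*s^2 - 20*s - 80) + 10*s^3 - 15*s^2 - 10*s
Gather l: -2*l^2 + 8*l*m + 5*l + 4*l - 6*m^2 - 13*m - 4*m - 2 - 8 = -2*l^2 + l*(8*m + 9) - 6*m^2 - 17*m - 10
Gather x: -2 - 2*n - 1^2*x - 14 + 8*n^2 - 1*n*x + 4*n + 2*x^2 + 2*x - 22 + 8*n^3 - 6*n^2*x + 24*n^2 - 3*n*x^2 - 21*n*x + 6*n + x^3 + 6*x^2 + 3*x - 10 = 8*n^3 + 32*n^2 + 8*n + x^3 + x^2*(8 - 3*n) + x*(-6*n^2 - 22*n + 4) - 48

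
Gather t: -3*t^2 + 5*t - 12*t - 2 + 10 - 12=-3*t^2 - 7*t - 4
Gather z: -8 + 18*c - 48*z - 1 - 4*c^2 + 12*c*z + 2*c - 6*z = -4*c^2 + 20*c + z*(12*c - 54) - 9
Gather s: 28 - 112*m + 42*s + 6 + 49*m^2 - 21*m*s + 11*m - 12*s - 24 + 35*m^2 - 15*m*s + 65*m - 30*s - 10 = 84*m^2 - 36*m*s - 36*m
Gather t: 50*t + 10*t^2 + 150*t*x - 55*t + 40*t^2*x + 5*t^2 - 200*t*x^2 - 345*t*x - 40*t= t^2*(40*x + 15) + t*(-200*x^2 - 195*x - 45)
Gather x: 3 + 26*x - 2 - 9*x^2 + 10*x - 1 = -9*x^2 + 36*x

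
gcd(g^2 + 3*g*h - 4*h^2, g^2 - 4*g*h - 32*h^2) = g + 4*h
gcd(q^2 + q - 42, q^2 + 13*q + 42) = q + 7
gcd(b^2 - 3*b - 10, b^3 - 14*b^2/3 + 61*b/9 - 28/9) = 1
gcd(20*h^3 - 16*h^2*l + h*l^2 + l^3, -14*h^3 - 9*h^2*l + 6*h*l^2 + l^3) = 2*h - l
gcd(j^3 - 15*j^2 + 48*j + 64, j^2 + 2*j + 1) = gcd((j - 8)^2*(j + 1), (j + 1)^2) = j + 1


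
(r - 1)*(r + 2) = r^2 + r - 2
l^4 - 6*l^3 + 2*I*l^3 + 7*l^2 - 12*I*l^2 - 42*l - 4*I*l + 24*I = (l - 6)*(l - I)^2*(l + 4*I)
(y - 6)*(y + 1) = y^2 - 5*y - 6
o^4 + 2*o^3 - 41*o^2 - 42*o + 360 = (o - 5)*(o - 3)*(o + 4)*(o + 6)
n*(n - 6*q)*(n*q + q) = n^3*q - 6*n^2*q^2 + n^2*q - 6*n*q^2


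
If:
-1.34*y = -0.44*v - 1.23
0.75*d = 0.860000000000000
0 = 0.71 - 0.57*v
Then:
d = 1.15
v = 1.25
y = 1.33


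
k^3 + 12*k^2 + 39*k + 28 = (k + 1)*(k + 4)*(k + 7)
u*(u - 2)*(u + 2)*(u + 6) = u^4 + 6*u^3 - 4*u^2 - 24*u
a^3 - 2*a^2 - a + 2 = (a - 2)*(a - 1)*(a + 1)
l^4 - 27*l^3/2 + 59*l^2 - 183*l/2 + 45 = (l - 6)*(l - 5)*(l - 3/2)*(l - 1)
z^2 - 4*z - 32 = (z - 8)*(z + 4)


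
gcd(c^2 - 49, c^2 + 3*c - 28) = c + 7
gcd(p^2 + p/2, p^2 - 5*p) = p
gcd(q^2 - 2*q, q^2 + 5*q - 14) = q - 2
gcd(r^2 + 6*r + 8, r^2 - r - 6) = r + 2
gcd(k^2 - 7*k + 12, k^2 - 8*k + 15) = k - 3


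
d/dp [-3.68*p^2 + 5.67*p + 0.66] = 5.67 - 7.36*p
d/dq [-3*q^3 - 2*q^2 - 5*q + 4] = -9*q^2 - 4*q - 5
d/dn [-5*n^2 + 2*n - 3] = 2 - 10*n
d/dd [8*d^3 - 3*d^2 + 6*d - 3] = 24*d^2 - 6*d + 6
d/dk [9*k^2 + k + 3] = 18*k + 1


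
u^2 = u^2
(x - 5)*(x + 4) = x^2 - x - 20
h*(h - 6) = h^2 - 6*h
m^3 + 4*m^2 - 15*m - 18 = (m - 3)*(m + 1)*(m + 6)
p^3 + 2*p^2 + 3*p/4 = p*(p + 1/2)*(p + 3/2)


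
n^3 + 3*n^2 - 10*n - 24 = (n - 3)*(n + 2)*(n + 4)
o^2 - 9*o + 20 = (o - 5)*(o - 4)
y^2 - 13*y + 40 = (y - 8)*(y - 5)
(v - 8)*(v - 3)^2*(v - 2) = v^4 - 16*v^3 + 85*v^2 - 186*v + 144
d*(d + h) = d^2 + d*h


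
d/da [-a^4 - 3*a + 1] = -4*a^3 - 3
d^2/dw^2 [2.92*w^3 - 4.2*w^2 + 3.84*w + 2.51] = 17.52*w - 8.4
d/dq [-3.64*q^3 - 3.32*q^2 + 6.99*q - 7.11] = -10.92*q^2 - 6.64*q + 6.99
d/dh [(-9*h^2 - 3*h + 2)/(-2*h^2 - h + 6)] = (3*h^2 - 100*h - 16)/(4*h^4 + 4*h^3 - 23*h^2 - 12*h + 36)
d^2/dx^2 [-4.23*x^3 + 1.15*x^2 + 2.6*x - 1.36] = 2.3 - 25.38*x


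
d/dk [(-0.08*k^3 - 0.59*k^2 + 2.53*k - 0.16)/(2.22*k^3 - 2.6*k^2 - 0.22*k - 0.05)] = (1.5178*k^4 - 11.198*k^3 + 7.7854*k^2 - 0.773*k - 0.1617)/(4.9284*k^6 - 11.544*k^5 + 5.7832*k^4 + 0.922*k^3 + 0.3084*k^2 + 0.022*k + 0.0025)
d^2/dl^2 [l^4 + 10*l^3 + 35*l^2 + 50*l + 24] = 12*l^2 + 60*l + 70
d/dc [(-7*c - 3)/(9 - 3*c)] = -8/(c - 3)^2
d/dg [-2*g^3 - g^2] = 2*g*(-3*g - 1)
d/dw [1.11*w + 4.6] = 1.11000000000000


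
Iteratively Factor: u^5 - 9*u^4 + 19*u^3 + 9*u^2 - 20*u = (u)*(u^4 - 9*u^3 + 19*u^2 + 9*u - 20) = u*(u + 1)*(u^3 - 10*u^2 + 29*u - 20) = u*(u - 4)*(u + 1)*(u^2 - 6*u + 5) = u*(u - 4)*(u - 1)*(u + 1)*(u - 5)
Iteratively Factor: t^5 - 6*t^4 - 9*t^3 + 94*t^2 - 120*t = (t)*(t^4 - 6*t^3 - 9*t^2 + 94*t - 120) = t*(t + 4)*(t^3 - 10*t^2 + 31*t - 30) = t*(t - 5)*(t + 4)*(t^2 - 5*t + 6) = t*(t - 5)*(t - 3)*(t + 4)*(t - 2)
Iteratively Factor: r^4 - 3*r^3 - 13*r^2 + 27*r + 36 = (r + 1)*(r^3 - 4*r^2 - 9*r + 36) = (r + 1)*(r + 3)*(r^2 - 7*r + 12) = (r - 3)*(r + 1)*(r + 3)*(r - 4)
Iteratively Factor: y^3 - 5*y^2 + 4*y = (y)*(y^2 - 5*y + 4) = y*(y - 4)*(y - 1)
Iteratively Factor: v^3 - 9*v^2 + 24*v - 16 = (v - 1)*(v^2 - 8*v + 16) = (v - 4)*(v - 1)*(v - 4)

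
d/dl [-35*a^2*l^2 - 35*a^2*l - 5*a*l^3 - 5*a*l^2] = 5*a*(-14*a*l - 7*a - 3*l^2 - 2*l)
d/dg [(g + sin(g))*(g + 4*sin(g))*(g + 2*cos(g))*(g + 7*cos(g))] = -(g + sin(g))*(g + 4*sin(g))*(g + 2*cos(g))*(7*sin(g) - 1) - (g + sin(g))*(g + 4*sin(g))*(g + 7*cos(g))*(2*sin(g) - 1) + (g + sin(g))*(g + 2*cos(g))*(g + 7*cos(g))*(4*cos(g) + 1) + (g + 4*sin(g))*(g + 2*cos(g))*(g + 7*cos(g))*(cos(g) + 1)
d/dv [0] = 0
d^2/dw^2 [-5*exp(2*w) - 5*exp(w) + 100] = (-20*exp(w) - 5)*exp(w)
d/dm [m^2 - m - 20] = 2*m - 1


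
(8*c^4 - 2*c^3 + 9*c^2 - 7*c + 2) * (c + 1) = 8*c^5 + 6*c^4 + 7*c^3 + 2*c^2 - 5*c + 2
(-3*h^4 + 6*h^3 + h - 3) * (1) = -3*h^4 + 6*h^3 + h - 3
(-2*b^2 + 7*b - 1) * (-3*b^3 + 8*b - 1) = 6*b^5 - 21*b^4 - 13*b^3 + 58*b^2 - 15*b + 1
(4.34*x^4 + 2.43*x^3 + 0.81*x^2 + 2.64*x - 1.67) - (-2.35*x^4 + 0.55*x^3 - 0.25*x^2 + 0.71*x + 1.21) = 6.69*x^4 + 1.88*x^3 + 1.06*x^2 + 1.93*x - 2.88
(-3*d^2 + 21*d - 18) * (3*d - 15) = -9*d^3 + 108*d^2 - 369*d + 270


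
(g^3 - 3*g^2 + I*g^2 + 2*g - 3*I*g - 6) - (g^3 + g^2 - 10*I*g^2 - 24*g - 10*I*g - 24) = -4*g^2 + 11*I*g^2 + 26*g + 7*I*g + 18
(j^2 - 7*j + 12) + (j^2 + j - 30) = 2*j^2 - 6*j - 18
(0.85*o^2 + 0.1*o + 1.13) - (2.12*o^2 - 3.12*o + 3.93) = -1.27*o^2 + 3.22*o - 2.8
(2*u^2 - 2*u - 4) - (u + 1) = 2*u^2 - 3*u - 5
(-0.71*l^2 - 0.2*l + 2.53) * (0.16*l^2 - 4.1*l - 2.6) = -0.1136*l^4 + 2.879*l^3 + 3.0708*l^2 - 9.853*l - 6.578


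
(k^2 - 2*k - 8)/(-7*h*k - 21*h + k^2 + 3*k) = (-k^2 + 2*k + 8)/(7*h*k + 21*h - k^2 - 3*k)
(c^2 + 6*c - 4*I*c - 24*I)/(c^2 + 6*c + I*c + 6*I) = (c - 4*I)/(c + I)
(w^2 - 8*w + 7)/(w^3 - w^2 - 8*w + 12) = (w^2 - 8*w + 7)/(w^3 - w^2 - 8*w + 12)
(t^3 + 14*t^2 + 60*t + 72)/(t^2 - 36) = (t^2 + 8*t + 12)/(t - 6)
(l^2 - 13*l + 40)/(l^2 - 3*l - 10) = (l - 8)/(l + 2)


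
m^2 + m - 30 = (m - 5)*(m + 6)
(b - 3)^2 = b^2 - 6*b + 9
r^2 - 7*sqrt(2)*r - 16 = (r - 8*sqrt(2))*(r + sqrt(2))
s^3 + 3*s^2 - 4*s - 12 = (s - 2)*(s + 2)*(s + 3)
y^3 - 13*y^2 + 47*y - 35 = (y - 7)*(y - 5)*(y - 1)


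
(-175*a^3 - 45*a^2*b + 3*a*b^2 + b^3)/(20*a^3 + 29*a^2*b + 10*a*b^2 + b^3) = (-35*a^2 - 2*a*b + b^2)/(4*a^2 + 5*a*b + b^2)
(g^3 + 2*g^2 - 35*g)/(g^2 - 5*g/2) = 2*(g^2 + 2*g - 35)/(2*g - 5)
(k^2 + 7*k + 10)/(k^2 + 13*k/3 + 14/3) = 3*(k + 5)/(3*k + 7)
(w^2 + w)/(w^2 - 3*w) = (w + 1)/(w - 3)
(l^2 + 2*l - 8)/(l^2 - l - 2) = (l + 4)/(l + 1)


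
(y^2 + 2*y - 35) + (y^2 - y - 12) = 2*y^2 + y - 47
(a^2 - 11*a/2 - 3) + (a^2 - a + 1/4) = 2*a^2 - 13*a/2 - 11/4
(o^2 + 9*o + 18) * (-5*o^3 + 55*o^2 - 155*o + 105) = -5*o^5 + 10*o^4 + 250*o^3 - 300*o^2 - 1845*o + 1890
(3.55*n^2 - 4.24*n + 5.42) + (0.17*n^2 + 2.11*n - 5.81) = 3.72*n^2 - 2.13*n - 0.39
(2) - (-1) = 3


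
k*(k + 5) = k^2 + 5*k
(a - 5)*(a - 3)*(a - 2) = a^3 - 10*a^2 + 31*a - 30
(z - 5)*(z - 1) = z^2 - 6*z + 5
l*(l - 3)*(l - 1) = l^3 - 4*l^2 + 3*l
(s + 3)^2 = s^2 + 6*s + 9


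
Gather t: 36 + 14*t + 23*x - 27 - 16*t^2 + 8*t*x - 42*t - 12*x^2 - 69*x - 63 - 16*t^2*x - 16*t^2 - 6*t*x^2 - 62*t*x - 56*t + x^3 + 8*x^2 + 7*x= t^2*(-16*x - 32) + t*(-6*x^2 - 54*x - 84) + x^3 - 4*x^2 - 39*x - 54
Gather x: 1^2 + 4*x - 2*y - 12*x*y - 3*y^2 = x*(4 - 12*y) - 3*y^2 - 2*y + 1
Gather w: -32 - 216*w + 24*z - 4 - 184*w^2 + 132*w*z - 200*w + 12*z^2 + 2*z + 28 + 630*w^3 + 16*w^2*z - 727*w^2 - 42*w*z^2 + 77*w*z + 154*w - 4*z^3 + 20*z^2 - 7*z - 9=630*w^3 + w^2*(16*z - 911) + w*(-42*z^2 + 209*z - 262) - 4*z^3 + 32*z^2 + 19*z - 17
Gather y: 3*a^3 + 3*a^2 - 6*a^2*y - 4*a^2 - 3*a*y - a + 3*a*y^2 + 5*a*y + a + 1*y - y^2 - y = 3*a^3 - a^2 + y^2*(3*a - 1) + y*(-6*a^2 + 2*a)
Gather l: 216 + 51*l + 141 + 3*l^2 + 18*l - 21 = 3*l^2 + 69*l + 336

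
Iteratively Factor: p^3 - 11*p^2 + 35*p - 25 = (p - 5)*(p^2 - 6*p + 5) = (p - 5)*(p - 1)*(p - 5)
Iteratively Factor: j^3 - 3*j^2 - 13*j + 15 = (j + 3)*(j^2 - 6*j + 5) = (j - 5)*(j + 3)*(j - 1)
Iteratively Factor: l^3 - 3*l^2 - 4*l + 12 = (l - 3)*(l^2 - 4) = (l - 3)*(l - 2)*(l + 2)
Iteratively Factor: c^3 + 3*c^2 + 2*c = (c + 2)*(c^2 + c) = c*(c + 2)*(c + 1)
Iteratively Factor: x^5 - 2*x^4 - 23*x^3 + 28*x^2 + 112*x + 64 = (x + 4)*(x^4 - 6*x^3 + x^2 + 24*x + 16) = (x + 1)*(x + 4)*(x^3 - 7*x^2 + 8*x + 16) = (x - 4)*(x + 1)*(x + 4)*(x^2 - 3*x - 4) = (x - 4)^2*(x + 1)*(x + 4)*(x + 1)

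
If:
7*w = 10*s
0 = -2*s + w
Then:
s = 0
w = 0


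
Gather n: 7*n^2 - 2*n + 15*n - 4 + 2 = 7*n^2 + 13*n - 2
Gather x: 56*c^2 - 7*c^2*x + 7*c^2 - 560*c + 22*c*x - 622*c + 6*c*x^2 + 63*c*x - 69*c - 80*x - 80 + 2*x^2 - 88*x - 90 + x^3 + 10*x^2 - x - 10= 63*c^2 - 1251*c + x^3 + x^2*(6*c + 12) + x*(-7*c^2 + 85*c - 169) - 180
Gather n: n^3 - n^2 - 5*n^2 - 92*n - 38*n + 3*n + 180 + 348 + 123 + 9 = n^3 - 6*n^2 - 127*n + 660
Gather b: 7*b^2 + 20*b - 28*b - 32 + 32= 7*b^2 - 8*b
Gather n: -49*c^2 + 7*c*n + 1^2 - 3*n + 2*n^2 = -49*c^2 + 2*n^2 + n*(7*c - 3) + 1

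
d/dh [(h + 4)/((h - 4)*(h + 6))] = (-h^2 - 8*h - 32)/(h^4 + 4*h^3 - 44*h^2 - 96*h + 576)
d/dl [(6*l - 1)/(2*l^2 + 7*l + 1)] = (-12*l^2 + 4*l + 13)/(4*l^4 + 28*l^3 + 53*l^2 + 14*l + 1)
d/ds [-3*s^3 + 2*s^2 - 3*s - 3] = -9*s^2 + 4*s - 3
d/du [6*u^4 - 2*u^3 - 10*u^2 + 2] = 2*u*(12*u^2 - 3*u - 10)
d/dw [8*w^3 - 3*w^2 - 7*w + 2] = 24*w^2 - 6*w - 7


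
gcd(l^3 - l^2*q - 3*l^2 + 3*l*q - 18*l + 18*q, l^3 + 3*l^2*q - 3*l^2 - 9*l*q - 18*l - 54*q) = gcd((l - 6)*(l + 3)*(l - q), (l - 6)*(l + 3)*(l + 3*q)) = l^2 - 3*l - 18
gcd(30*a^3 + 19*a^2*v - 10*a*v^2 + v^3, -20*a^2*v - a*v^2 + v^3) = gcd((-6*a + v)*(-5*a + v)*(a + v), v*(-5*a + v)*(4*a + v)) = -5*a + v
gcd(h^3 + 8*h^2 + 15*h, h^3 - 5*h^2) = h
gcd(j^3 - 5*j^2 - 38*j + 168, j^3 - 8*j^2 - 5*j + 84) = j^2 - 11*j + 28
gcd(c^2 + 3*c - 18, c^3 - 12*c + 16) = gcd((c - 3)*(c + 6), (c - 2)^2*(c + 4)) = 1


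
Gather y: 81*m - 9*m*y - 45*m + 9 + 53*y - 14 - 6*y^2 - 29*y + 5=36*m - 6*y^2 + y*(24 - 9*m)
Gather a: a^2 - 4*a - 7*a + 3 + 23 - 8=a^2 - 11*a + 18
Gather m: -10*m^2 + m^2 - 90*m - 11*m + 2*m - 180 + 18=-9*m^2 - 99*m - 162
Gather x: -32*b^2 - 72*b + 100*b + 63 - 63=-32*b^2 + 28*b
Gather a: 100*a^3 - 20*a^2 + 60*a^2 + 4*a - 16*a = 100*a^3 + 40*a^2 - 12*a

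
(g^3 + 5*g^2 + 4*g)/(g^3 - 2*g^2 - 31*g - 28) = g/(g - 7)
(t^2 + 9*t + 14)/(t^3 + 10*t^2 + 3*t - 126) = (t + 2)/(t^2 + 3*t - 18)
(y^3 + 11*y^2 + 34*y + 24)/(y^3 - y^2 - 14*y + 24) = (y^2 + 7*y + 6)/(y^2 - 5*y + 6)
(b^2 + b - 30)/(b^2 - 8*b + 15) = (b + 6)/(b - 3)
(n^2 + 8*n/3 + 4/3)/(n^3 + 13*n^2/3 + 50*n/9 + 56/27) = 9*(n + 2)/(9*n^2 + 33*n + 28)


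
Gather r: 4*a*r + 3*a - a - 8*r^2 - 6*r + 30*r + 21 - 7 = 2*a - 8*r^2 + r*(4*a + 24) + 14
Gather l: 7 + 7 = 14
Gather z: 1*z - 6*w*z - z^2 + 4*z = -z^2 + z*(5 - 6*w)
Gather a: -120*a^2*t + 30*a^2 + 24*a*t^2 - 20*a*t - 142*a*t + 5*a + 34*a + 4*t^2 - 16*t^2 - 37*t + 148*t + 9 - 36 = a^2*(30 - 120*t) + a*(24*t^2 - 162*t + 39) - 12*t^2 + 111*t - 27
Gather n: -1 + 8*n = 8*n - 1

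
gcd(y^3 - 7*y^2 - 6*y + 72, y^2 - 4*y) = y - 4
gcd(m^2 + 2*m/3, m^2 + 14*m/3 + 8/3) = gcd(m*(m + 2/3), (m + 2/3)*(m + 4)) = m + 2/3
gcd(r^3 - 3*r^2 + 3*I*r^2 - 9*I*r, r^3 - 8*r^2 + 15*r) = r^2 - 3*r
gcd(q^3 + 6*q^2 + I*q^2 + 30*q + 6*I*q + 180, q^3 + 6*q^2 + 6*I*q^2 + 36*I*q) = q^2 + q*(6 + 6*I) + 36*I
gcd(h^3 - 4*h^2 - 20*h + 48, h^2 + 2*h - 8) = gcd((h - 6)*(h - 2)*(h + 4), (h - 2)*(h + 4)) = h^2 + 2*h - 8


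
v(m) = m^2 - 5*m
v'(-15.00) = -35.00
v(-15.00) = 300.00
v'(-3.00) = -11.00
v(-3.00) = 24.00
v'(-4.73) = -14.46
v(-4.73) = 46.02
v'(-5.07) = -15.14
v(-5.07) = 51.05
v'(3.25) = 1.50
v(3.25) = -5.69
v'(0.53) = -3.94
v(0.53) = -2.37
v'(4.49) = 3.98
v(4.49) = -2.29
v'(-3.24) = -11.48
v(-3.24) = 26.70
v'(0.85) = -3.30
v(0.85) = -3.53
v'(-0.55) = -6.10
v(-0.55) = 3.05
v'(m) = 2*m - 5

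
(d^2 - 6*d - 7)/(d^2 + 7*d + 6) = (d - 7)/(d + 6)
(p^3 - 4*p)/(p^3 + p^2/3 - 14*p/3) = 3*(p + 2)/(3*p + 7)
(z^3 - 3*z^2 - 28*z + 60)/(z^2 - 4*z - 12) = (z^2 + 3*z - 10)/(z + 2)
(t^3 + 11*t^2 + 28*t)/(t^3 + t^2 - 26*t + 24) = t*(t^2 + 11*t + 28)/(t^3 + t^2 - 26*t + 24)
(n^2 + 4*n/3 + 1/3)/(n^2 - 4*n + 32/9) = 3*(3*n^2 + 4*n + 1)/(9*n^2 - 36*n + 32)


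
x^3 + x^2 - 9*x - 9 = (x - 3)*(x + 1)*(x + 3)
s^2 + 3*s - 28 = (s - 4)*(s + 7)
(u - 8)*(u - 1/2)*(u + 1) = u^3 - 15*u^2/2 - 9*u/2 + 4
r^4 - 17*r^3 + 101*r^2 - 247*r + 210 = (r - 7)*(r - 5)*(r - 3)*(r - 2)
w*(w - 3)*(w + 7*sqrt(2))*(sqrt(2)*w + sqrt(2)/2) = sqrt(2)*w^4 - 5*sqrt(2)*w^3/2 + 14*w^3 - 35*w^2 - 3*sqrt(2)*w^2/2 - 21*w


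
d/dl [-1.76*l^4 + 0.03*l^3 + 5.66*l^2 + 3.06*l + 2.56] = -7.04*l^3 + 0.09*l^2 + 11.32*l + 3.06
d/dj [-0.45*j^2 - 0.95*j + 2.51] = -0.9*j - 0.95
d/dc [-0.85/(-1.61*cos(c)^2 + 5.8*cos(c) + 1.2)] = (2.737*cos(c) - 4.93)*sin(c)/(-1.61*cos(c)^2 + 5.8*cos(c) + 1.2)^2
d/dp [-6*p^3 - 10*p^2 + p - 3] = -18*p^2 - 20*p + 1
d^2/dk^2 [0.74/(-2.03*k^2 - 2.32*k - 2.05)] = (6.098932*k^2 + 6.970208*k - 0.74*(4.06*k + 2.32)*(8.12*k + 4.64) + 6.15902)/(2.03*k^2 + 2.32*k + 2.05)^3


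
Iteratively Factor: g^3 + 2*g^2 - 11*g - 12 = (g + 4)*(g^2 - 2*g - 3) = (g + 1)*(g + 4)*(g - 3)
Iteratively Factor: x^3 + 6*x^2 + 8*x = (x + 4)*(x^2 + 2*x) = x*(x + 4)*(x + 2)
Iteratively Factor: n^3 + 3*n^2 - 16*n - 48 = (n + 4)*(n^2 - n - 12) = (n - 4)*(n + 4)*(n + 3)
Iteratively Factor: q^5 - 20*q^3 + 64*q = (q - 4)*(q^4 + 4*q^3 - 4*q^2 - 16*q) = (q - 4)*(q + 2)*(q^3 + 2*q^2 - 8*q) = (q - 4)*(q - 2)*(q + 2)*(q^2 + 4*q) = (q - 4)*(q - 2)*(q + 2)*(q + 4)*(q)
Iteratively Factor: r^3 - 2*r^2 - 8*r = (r)*(r^2 - 2*r - 8) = r*(r + 2)*(r - 4)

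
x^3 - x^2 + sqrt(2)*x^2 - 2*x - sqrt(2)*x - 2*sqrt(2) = (x - 2)*(x + 1)*(x + sqrt(2))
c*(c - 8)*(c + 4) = c^3 - 4*c^2 - 32*c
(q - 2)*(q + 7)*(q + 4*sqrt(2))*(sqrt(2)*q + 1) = sqrt(2)*q^4 + 5*sqrt(2)*q^3 + 9*q^3 - 10*sqrt(2)*q^2 + 45*q^2 - 126*q + 20*sqrt(2)*q - 56*sqrt(2)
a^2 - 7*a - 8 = (a - 8)*(a + 1)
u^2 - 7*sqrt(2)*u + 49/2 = (u - 7*sqrt(2)/2)^2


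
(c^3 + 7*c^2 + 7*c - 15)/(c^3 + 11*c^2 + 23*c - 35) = (c + 3)/(c + 7)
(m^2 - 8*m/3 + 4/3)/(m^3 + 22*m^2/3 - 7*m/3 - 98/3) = (3*m - 2)/(3*m^2 + 28*m + 49)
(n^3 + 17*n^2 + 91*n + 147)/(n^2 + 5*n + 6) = (n^2 + 14*n + 49)/(n + 2)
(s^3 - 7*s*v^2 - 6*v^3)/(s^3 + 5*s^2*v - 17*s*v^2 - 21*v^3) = (s + 2*v)/(s + 7*v)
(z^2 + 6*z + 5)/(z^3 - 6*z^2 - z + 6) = (z + 5)/(z^2 - 7*z + 6)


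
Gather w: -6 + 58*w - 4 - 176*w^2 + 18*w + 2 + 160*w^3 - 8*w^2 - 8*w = 160*w^3 - 184*w^2 + 68*w - 8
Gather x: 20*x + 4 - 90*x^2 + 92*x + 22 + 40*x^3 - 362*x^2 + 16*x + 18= 40*x^3 - 452*x^2 + 128*x + 44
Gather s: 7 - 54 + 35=-12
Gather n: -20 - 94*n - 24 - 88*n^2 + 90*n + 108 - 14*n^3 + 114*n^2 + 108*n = -14*n^3 + 26*n^2 + 104*n + 64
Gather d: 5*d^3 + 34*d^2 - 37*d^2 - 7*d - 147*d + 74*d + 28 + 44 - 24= 5*d^3 - 3*d^2 - 80*d + 48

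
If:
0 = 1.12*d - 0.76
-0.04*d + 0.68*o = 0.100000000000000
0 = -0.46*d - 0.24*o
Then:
No Solution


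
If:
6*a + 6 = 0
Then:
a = -1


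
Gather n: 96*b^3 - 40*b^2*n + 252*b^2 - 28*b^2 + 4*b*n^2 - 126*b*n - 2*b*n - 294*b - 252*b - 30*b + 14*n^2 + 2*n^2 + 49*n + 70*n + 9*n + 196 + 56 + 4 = 96*b^3 + 224*b^2 - 576*b + n^2*(4*b + 16) + n*(-40*b^2 - 128*b + 128) + 256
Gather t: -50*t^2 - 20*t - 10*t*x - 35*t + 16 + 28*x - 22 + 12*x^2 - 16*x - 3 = -50*t^2 + t*(-10*x - 55) + 12*x^2 + 12*x - 9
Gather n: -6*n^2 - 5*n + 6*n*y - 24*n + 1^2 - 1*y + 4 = -6*n^2 + n*(6*y - 29) - y + 5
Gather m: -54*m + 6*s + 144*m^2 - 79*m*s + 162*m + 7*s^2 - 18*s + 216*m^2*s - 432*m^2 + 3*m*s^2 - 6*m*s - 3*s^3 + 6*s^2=m^2*(216*s - 288) + m*(3*s^2 - 85*s + 108) - 3*s^3 + 13*s^2 - 12*s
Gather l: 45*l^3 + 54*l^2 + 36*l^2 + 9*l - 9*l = 45*l^3 + 90*l^2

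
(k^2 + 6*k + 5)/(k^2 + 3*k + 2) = (k + 5)/(k + 2)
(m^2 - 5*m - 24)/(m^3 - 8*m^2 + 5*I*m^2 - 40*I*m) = (m + 3)/(m*(m + 5*I))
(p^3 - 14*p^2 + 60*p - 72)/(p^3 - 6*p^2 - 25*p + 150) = (p^2 - 8*p + 12)/(p^2 - 25)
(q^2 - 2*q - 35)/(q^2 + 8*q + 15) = (q - 7)/(q + 3)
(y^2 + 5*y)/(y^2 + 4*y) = (y + 5)/(y + 4)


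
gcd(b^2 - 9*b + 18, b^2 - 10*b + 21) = b - 3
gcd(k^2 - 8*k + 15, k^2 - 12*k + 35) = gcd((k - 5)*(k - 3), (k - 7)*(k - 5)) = k - 5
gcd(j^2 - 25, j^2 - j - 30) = j + 5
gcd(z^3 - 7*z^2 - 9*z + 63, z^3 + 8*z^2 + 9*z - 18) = z + 3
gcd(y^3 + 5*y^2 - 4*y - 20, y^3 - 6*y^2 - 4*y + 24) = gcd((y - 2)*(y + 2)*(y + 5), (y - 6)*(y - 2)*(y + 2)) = y^2 - 4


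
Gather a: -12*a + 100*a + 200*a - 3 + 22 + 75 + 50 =288*a + 144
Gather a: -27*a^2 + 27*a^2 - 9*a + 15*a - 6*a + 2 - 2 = 0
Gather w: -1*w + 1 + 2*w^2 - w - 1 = 2*w^2 - 2*w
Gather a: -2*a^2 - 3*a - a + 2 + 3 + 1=-2*a^2 - 4*a + 6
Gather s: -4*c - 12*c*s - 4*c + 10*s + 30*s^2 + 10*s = -8*c + 30*s^2 + s*(20 - 12*c)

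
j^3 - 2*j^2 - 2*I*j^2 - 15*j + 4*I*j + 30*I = (j - 5)*(j + 3)*(j - 2*I)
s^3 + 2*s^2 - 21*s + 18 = (s - 3)*(s - 1)*(s + 6)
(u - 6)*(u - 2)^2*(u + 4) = u^4 - 6*u^3 - 12*u^2 + 88*u - 96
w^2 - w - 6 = (w - 3)*(w + 2)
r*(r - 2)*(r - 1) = r^3 - 3*r^2 + 2*r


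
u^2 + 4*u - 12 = (u - 2)*(u + 6)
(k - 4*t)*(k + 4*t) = k^2 - 16*t^2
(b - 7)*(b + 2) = b^2 - 5*b - 14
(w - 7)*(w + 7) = w^2 - 49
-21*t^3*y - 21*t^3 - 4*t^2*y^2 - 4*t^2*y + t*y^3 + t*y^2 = (-7*t + y)*(3*t + y)*(t*y + t)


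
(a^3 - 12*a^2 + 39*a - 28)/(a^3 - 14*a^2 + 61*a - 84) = (a - 1)/(a - 3)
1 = 1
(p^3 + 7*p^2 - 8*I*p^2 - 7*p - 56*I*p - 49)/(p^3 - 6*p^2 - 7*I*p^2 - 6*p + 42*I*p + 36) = (p^2 + 7*p*(1 - I) - 49*I)/(p^2 - 6*p*(1 + I) + 36*I)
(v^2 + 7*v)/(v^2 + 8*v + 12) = v*(v + 7)/(v^2 + 8*v + 12)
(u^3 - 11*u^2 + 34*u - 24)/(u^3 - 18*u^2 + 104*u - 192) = (u - 1)/(u - 8)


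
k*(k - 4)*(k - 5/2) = k^3 - 13*k^2/2 + 10*k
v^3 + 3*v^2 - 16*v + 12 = (v - 2)*(v - 1)*(v + 6)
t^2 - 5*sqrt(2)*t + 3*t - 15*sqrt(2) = (t + 3)*(t - 5*sqrt(2))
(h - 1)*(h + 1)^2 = h^3 + h^2 - h - 1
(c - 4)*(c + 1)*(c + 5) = c^3 + 2*c^2 - 19*c - 20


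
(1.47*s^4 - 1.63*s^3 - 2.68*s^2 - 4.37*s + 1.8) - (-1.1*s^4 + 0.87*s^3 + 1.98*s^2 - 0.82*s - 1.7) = 2.57*s^4 - 2.5*s^3 - 4.66*s^2 - 3.55*s + 3.5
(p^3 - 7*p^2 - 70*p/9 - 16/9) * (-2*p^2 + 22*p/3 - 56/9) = -2*p^5 + 64*p^4/3 - 42*p^3 - 268*p^2/27 + 2864*p/81 + 896/81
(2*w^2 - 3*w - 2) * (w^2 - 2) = 2*w^4 - 3*w^3 - 6*w^2 + 6*w + 4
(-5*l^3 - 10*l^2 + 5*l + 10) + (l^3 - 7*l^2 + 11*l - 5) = -4*l^3 - 17*l^2 + 16*l + 5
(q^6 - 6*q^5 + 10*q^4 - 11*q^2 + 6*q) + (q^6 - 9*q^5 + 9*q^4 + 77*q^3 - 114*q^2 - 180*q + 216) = 2*q^6 - 15*q^5 + 19*q^4 + 77*q^3 - 125*q^2 - 174*q + 216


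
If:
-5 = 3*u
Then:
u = -5/3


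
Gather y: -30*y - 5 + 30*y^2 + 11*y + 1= 30*y^2 - 19*y - 4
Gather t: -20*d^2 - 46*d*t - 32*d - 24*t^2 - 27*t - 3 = -20*d^2 - 32*d - 24*t^2 + t*(-46*d - 27) - 3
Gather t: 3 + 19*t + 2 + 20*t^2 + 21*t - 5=20*t^2 + 40*t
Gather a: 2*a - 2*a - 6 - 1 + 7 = 0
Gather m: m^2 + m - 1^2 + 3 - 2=m^2 + m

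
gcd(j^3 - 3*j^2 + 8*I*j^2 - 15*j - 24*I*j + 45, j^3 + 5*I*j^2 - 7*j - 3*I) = j + 3*I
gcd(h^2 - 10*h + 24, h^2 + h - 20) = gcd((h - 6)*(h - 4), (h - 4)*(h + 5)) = h - 4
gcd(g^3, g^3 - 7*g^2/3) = g^2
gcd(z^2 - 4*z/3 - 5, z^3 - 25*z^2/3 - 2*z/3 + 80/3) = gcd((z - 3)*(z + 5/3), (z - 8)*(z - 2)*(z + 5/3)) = z + 5/3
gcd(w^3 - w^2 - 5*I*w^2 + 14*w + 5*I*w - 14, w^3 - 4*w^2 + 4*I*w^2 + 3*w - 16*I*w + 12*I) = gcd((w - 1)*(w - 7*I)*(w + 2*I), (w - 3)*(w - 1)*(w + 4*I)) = w - 1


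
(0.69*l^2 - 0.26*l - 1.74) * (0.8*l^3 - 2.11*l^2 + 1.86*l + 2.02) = 0.552*l^5 - 1.6639*l^4 + 0.44*l^3 + 4.5816*l^2 - 3.7616*l - 3.5148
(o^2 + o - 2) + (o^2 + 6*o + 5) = 2*o^2 + 7*o + 3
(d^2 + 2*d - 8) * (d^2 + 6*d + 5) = d^4 + 8*d^3 + 9*d^2 - 38*d - 40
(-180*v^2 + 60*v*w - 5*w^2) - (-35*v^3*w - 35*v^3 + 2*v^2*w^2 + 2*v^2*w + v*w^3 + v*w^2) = 35*v^3*w + 35*v^3 - 2*v^2*w^2 - 2*v^2*w - 180*v^2 - v*w^3 - v*w^2 + 60*v*w - 5*w^2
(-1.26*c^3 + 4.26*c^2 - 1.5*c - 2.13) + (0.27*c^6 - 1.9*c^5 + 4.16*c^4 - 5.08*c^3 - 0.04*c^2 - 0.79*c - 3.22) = 0.27*c^6 - 1.9*c^5 + 4.16*c^4 - 6.34*c^3 + 4.22*c^2 - 2.29*c - 5.35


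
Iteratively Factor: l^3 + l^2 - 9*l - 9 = (l + 3)*(l^2 - 2*l - 3) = (l - 3)*(l + 3)*(l + 1)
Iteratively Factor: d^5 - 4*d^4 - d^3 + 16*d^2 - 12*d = (d - 3)*(d^4 - d^3 - 4*d^2 + 4*d) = (d - 3)*(d + 2)*(d^3 - 3*d^2 + 2*d) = d*(d - 3)*(d + 2)*(d^2 - 3*d + 2) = d*(d - 3)*(d - 1)*(d + 2)*(d - 2)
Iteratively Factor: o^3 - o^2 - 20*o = (o - 5)*(o^2 + 4*o) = o*(o - 5)*(o + 4)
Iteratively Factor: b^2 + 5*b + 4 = (b + 1)*(b + 4)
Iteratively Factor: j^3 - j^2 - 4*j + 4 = (j + 2)*(j^2 - 3*j + 2) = (j - 1)*(j + 2)*(j - 2)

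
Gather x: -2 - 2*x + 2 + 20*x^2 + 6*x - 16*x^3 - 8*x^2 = -16*x^3 + 12*x^2 + 4*x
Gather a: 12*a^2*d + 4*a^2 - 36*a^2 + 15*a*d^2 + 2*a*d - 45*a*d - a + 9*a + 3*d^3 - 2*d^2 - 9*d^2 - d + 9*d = a^2*(12*d - 32) + a*(15*d^2 - 43*d + 8) + 3*d^3 - 11*d^2 + 8*d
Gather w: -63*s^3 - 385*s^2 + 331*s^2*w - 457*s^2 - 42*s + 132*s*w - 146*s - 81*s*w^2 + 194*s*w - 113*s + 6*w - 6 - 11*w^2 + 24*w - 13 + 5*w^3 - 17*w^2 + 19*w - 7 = -63*s^3 - 842*s^2 - 301*s + 5*w^3 + w^2*(-81*s - 28) + w*(331*s^2 + 326*s + 49) - 26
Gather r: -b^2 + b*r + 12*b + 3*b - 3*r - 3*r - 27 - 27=-b^2 + 15*b + r*(b - 6) - 54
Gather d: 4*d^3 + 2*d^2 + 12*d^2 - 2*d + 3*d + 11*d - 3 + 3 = 4*d^3 + 14*d^2 + 12*d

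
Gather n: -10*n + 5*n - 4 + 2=-5*n - 2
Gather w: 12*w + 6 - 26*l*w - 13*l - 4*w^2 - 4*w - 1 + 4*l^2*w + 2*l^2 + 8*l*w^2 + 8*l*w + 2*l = 2*l^2 - 11*l + w^2*(8*l - 4) + w*(4*l^2 - 18*l + 8) + 5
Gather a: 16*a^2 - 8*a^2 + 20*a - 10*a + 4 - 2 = 8*a^2 + 10*a + 2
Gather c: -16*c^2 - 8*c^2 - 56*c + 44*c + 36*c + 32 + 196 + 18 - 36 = -24*c^2 + 24*c + 210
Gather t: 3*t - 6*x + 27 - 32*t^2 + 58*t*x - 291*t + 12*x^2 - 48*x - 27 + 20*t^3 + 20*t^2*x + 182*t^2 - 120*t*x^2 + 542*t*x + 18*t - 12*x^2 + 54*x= 20*t^3 + t^2*(20*x + 150) + t*(-120*x^2 + 600*x - 270)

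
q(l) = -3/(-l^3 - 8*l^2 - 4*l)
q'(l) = -3*(3*l^2 + 16*l + 4)/(-l^3 - 8*l^2 - 4*l)^2 = 3*(-3*l^2 - 16*l - 4)/(l^2*(l^2 + 8*l + 4)^2)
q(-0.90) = 1.39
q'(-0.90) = 5.17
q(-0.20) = -6.15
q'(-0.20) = -11.59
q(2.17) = 0.05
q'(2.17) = -0.05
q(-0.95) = 1.17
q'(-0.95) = 3.88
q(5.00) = 0.01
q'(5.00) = -0.00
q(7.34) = 0.00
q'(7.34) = -0.00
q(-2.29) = 0.14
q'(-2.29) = 0.12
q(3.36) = 0.02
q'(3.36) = -0.01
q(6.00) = 0.01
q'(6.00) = 0.00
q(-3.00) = 0.09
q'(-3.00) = 0.05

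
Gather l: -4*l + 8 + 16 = 24 - 4*l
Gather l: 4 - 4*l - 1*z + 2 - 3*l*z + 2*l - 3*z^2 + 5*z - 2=l*(-3*z - 2) - 3*z^2 + 4*z + 4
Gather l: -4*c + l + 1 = -4*c + l + 1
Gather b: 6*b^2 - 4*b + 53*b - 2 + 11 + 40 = 6*b^2 + 49*b + 49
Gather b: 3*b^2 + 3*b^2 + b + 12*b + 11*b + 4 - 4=6*b^2 + 24*b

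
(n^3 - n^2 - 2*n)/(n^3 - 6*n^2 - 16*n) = (-n^2 + n + 2)/(-n^2 + 6*n + 16)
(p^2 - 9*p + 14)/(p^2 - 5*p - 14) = (p - 2)/(p + 2)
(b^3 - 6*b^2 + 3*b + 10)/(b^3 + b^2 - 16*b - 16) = (b^2 - 7*b + 10)/(b^2 - 16)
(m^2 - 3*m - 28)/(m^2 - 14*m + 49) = (m + 4)/(m - 7)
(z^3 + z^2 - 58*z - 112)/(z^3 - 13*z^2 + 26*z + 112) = (z + 7)/(z - 7)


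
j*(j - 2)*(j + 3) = j^3 + j^2 - 6*j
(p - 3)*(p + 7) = p^2 + 4*p - 21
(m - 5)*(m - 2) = m^2 - 7*m + 10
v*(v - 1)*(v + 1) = v^3 - v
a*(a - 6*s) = a^2 - 6*a*s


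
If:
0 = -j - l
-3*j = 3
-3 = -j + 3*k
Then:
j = -1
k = -4/3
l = 1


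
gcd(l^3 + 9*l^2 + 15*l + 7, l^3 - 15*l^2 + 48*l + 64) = l + 1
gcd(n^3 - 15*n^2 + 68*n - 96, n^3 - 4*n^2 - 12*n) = 1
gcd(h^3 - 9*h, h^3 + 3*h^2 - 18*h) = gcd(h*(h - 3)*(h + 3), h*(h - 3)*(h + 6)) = h^2 - 3*h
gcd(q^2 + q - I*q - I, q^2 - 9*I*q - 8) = q - I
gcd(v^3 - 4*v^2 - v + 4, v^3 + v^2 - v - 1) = v^2 - 1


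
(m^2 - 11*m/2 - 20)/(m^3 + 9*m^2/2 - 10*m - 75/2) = (m - 8)/(m^2 + 2*m - 15)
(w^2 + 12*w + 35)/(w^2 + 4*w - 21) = (w + 5)/(w - 3)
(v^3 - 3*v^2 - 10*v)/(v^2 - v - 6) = v*(v - 5)/(v - 3)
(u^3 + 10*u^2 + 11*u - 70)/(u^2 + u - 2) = (u^3 + 10*u^2 + 11*u - 70)/(u^2 + u - 2)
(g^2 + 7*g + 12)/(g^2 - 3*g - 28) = (g + 3)/(g - 7)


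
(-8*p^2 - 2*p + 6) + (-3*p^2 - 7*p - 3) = -11*p^2 - 9*p + 3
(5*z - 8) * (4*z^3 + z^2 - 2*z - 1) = 20*z^4 - 27*z^3 - 18*z^2 + 11*z + 8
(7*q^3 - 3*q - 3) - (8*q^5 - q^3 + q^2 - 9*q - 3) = -8*q^5 + 8*q^3 - q^2 + 6*q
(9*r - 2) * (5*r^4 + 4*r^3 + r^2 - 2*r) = 45*r^5 + 26*r^4 + r^3 - 20*r^2 + 4*r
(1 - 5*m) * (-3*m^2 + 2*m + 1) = 15*m^3 - 13*m^2 - 3*m + 1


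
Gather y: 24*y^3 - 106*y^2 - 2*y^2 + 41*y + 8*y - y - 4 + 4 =24*y^3 - 108*y^2 + 48*y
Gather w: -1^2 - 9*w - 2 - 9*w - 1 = -18*w - 4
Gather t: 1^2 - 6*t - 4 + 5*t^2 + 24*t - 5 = 5*t^2 + 18*t - 8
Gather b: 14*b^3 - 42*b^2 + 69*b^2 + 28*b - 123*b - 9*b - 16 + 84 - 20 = 14*b^3 + 27*b^2 - 104*b + 48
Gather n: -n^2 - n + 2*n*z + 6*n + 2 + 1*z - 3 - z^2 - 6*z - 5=-n^2 + n*(2*z + 5) - z^2 - 5*z - 6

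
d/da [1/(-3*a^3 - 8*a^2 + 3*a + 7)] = (9*a^2 + 16*a - 3)/(3*a^3 + 8*a^2 - 3*a - 7)^2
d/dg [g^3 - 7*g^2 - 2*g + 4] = 3*g^2 - 14*g - 2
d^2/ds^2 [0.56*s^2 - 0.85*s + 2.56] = 1.12000000000000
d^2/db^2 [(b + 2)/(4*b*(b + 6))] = (b^3 + 6*b^2 + 36*b + 72)/(2*b^3*(b^3 + 18*b^2 + 108*b + 216))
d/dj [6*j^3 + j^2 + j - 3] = 18*j^2 + 2*j + 1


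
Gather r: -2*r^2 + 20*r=-2*r^2 + 20*r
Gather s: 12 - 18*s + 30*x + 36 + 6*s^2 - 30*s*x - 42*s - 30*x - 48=6*s^2 + s*(-30*x - 60)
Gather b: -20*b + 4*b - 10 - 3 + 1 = -16*b - 12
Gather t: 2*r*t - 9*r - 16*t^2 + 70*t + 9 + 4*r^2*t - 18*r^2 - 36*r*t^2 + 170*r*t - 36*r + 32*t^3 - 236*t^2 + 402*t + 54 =-18*r^2 - 45*r + 32*t^3 + t^2*(-36*r - 252) + t*(4*r^2 + 172*r + 472) + 63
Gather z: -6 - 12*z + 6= -12*z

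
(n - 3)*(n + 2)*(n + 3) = n^3 + 2*n^2 - 9*n - 18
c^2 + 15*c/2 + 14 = (c + 7/2)*(c + 4)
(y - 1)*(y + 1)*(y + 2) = y^3 + 2*y^2 - y - 2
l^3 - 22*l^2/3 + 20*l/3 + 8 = (l - 6)*(l - 2)*(l + 2/3)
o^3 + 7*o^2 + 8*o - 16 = (o - 1)*(o + 4)^2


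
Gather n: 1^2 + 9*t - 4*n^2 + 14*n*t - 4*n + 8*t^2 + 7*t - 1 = -4*n^2 + n*(14*t - 4) + 8*t^2 + 16*t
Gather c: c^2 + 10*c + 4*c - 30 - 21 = c^2 + 14*c - 51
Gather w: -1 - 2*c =-2*c - 1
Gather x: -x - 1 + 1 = -x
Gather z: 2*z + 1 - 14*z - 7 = -12*z - 6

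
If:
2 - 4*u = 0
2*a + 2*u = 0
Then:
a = -1/2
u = 1/2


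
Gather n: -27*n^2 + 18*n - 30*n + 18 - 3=-27*n^2 - 12*n + 15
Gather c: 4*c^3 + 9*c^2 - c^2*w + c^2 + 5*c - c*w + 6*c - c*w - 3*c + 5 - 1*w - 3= 4*c^3 + c^2*(10 - w) + c*(8 - 2*w) - w + 2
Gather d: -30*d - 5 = -30*d - 5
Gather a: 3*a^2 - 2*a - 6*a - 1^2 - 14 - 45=3*a^2 - 8*a - 60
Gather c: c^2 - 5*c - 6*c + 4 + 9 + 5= c^2 - 11*c + 18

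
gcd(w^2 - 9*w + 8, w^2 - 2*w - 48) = w - 8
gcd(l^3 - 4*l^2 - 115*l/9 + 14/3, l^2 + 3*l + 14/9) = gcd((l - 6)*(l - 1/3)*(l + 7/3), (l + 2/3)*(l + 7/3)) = l + 7/3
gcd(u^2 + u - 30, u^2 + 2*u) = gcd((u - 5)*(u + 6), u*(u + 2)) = 1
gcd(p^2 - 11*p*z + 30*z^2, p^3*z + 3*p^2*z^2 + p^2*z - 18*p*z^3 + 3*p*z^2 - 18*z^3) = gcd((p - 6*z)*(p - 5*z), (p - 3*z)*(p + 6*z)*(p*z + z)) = 1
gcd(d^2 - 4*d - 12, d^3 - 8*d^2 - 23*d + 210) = d - 6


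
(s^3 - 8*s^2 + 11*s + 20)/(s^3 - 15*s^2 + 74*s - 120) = (s + 1)/(s - 6)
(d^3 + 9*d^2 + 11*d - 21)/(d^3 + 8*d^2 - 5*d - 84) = (d^2 + 2*d - 3)/(d^2 + d - 12)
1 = 1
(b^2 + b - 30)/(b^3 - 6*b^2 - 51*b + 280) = (b + 6)/(b^2 - b - 56)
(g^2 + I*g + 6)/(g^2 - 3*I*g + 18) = (g - 2*I)/(g - 6*I)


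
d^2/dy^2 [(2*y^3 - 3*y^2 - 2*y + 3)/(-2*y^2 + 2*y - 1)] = 2*(16*y^3 - 42*y^2 + 18*y + 1)/(8*y^6 - 24*y^5 + 36*y^4 - 32*y^3 + 18*y^2 - 6*y + 1)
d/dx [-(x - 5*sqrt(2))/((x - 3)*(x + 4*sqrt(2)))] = ((x - 3)*(x - 5*sqrt(2)) - (x - 3)*(x + 4*sqrt(2)) + (x - 5*sqrt(2))*(x + 4*sqrt(2)))/((x - 3)^2*(x + 4*sqrt(2))^2)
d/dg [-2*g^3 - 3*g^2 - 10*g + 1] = -6*g^2 - 6*g - 10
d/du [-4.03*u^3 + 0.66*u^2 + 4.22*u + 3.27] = -12.09*u^2 + 1.32*u + 4.22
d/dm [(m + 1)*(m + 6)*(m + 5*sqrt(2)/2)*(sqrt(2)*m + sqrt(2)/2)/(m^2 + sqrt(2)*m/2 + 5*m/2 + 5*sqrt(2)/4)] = (16*sqrt(2)*m^5 + 64*m^4 + 120*sqrt(2)*m^4 + 400*m^3 + 340*sqrt(2)*m^3 + 466*sqrt(2)*m^2 + 896*m^2 + 140*m + 750*sqrt(2)*m - 240 + 415*sqrt(2))/(8*m^4 + 8*sqrt(2)*m^3 + 40*m^3 + 54*m^2 + 40*sqrt(2)*m^2 + 20*m + 50*sqrt(2)*m + 25)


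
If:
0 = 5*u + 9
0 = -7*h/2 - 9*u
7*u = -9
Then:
No Solution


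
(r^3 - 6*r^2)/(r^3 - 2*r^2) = (r - 6)/(r - 2)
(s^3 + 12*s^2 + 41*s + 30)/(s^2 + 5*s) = s + 7 + 6/s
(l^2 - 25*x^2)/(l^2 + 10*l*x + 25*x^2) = (l - 5*x)/(l + 5*x)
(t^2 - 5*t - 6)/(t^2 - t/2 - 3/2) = 2*(t - 6)/(2*t - 3)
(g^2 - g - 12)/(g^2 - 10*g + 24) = (g + 3)/(g - 6)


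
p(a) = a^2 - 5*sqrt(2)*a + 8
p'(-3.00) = -13.07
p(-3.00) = 38.21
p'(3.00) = -1.07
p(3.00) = -4.21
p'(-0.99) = -9.05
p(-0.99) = 15.98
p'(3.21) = -0.65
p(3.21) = -4.39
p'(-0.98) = -9.03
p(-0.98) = 15.89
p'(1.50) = -4.07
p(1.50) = -0.36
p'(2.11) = -2.85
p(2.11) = -2.47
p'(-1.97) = -11.01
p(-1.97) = 25.81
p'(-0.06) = -7.19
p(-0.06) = 8.43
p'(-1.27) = -9.61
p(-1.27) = 18.59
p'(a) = 2*a - 5*sqrt(2)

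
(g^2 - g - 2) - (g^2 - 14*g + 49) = 13*g - 51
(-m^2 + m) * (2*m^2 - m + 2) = -2*m^4 + 3*m^3 - 3*m^2 + 2*m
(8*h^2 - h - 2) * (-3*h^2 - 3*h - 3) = -24*h^4 - 21*h^3 - 15*h^2 + 9*h + 6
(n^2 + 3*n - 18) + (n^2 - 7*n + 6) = 2*n^2 - 4*n - 12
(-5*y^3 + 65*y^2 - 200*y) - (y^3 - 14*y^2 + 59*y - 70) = -6*y^3 + 79*y^2 - 259*y + 70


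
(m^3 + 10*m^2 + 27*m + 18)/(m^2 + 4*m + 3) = m + 6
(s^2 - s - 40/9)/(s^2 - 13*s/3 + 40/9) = (3*s + 5)/(3*s - 5)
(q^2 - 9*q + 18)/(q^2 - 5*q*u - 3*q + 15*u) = (q - 6)/(q - 5*u)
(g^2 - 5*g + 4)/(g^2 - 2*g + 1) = (g - 4)/(g - 1)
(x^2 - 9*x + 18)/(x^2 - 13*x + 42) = (x - 3)/(x - 7)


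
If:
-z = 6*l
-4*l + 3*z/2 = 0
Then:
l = 0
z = 0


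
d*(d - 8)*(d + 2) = d^3 - 6*d^2 - 16*d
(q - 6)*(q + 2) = q^2 - 4*q - 12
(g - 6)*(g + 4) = g^2 - 2*g - 24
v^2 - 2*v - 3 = (v - 3)*(v + 1)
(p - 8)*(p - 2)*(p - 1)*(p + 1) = p^4 - 10*p^3 + 15*p^2 + 10*p - 16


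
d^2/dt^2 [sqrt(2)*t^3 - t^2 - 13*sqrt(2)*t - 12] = 6*sqrt(2)*t - 2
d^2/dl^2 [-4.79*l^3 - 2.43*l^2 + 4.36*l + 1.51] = -28.74*l - 4.86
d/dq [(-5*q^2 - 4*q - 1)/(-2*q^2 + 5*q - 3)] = (-33*q^2 + 26*q + 17)/(4*q^4 - 20*q^3 + 37*q^2 - 30*q + 9)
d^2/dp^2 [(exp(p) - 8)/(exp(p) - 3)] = 5*(-exp(p) - 3)*exp(p)/(exp(3*p) - 9*exp(2*p) + 27*exp(p) - 27)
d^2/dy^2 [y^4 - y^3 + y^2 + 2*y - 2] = 12*y^2 - 6*y + 2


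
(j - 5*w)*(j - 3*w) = j^2 - 8*j*w + 15*w^2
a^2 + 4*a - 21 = (a - 3)*(a + 7)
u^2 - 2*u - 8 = (u - 4)*(u + 2)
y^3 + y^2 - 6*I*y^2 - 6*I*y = y*(y + 1)*(y - 6*I)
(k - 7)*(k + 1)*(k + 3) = k^3 - 3*k^2 - 25*k - 21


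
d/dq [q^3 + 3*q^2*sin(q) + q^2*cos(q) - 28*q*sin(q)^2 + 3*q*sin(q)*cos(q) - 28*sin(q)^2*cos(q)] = -q^2*sin(q) + 3*q^2*cos(q) + 3*q^2 + 6*q*sin(q) - 28*q*sin(2*q) + 2*q*cos(q) + 3*q*cos(2*q) + 7*sin(q) + 3*sin(2*q)/2 - 21*sin(3*q) + 14*cos(2*q) - 14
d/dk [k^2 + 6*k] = 2*k + 6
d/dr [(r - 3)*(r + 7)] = 2*r + 4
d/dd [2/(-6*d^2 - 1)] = 24*d/(6*d^2 + 1)^2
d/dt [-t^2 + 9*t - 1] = 9 - 2*t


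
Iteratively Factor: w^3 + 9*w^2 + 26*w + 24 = (w + 3)*(w^2 + 6*w + 8) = (w + 3)*(w + 4)*(w + 2)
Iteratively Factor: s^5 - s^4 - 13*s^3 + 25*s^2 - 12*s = (s - 1)*(s^4 - 13*s^2 + 12*s) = (s - 3)*(s - 1)*(s^3 + 3*s^2 - 4*s) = s*(s - 3)*(s - 1)*(s^2 + 3*s - 4) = s*(s - 3)*(s - 1)*(s + 4)*(s - 1)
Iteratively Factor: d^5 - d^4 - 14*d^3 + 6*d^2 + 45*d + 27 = (d + 1)*(d^4 - 2*d^3 - 12*d^2 + 18*d + 27) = (d - 3)*(d + 1)*(d^3 + d^2 - 9*d - 9) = (d - 3)*(d + 1)^2*(d^2 - 9) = (d - 3)^2*(d + 1)^2*(d + 3)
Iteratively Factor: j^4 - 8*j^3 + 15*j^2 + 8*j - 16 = (j - 4)*(j^3 - 4*j^2 - j + 4) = (j - 4)*(j - 1)*(j^2 - 3*j - 4) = (j - 4)*(j - 1)*(j + 1)*(j - 4)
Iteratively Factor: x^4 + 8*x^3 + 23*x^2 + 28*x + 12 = (x + 2)*(x^3 + 6*x^2 + 11*x + 6) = (x + 1)*(x + 2)*(x^2 + 5*x + 6) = (x + 1)*(x + 2)*(x + 3)*(x + 2)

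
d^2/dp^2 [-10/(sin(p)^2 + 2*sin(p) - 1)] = 20*(2*sin(p)^4 + 3*sin(p)^3 + sin(p)^2 - 5*sin(p) - 5)/(2*sin(p) - cos(p)^2)^3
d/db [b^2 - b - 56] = 2*b - 1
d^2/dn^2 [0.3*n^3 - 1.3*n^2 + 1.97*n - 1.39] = 1.8*n - 2.6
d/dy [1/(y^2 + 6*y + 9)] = 2*(-y - 3)/(y^2 + 6*y + 9)^2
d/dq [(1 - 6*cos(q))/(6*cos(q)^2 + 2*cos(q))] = (-18*sin(q) + sin(q)/cos(q)^2 + 6*tan(q))/(2*(3*cos(q) + 1)^2)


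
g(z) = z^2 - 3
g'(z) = 2*z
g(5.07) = 22.70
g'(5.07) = 10.14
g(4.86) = 20.62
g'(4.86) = 9.72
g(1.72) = -0.04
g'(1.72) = 3.44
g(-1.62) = -0.38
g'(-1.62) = -3.24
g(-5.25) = 24.56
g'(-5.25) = -10.50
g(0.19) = -2.96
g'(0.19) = 0.38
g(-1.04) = -1.92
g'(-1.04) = -2.08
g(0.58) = -2.66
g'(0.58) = 1.16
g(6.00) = 33.00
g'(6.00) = 12.00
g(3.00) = 6.00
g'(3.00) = 6.00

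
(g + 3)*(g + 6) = g^2 + 9*g + 18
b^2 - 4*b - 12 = (b - 6)*(b + 2)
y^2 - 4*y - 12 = (y - 6)*(y + 2)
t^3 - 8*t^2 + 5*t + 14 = (t - 7)*(t - 2)*(t + 1)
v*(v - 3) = v^2 - 3*v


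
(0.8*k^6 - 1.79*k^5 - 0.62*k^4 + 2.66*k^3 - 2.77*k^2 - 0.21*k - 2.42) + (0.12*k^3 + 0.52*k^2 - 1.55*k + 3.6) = 0.8*k^6 - 1.79*k^5 - 0.62*k^4 + 2.78*k^3 - 2.25*k^2 - 1.76*k + 1.18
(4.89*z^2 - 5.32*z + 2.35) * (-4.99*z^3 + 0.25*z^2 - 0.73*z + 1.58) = -24.4011*z^5 + 27.7693*z^4 - 16.6262*z^3 + 12.1973*z^2 - 10.1211*z + 3.713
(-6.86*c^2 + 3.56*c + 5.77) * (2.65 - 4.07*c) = 27.9202*c^3 - 32.6682*c^2 - 14.0499*c + 15.2905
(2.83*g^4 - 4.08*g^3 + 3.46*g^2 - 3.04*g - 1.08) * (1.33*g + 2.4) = 3.7639*g^5 + 1.3656*g^4 - 5.1902*g^3 + 4.2608*g^2 - 8.7324*g - 2.592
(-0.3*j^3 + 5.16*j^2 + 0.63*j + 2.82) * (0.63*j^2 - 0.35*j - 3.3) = -0.189*j^5 + 3.3558*j^4 - 0.4191*j^3 - 15.4719*j^2 - 3.066*j - 9.306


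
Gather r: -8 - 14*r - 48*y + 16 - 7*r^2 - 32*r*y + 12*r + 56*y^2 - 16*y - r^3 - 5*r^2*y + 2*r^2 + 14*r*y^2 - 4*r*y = -r^3 + r^2*(-5*y - 5) + r*(14*y^2 - 36*y - 2) + 56*y^2 - 64*y + 8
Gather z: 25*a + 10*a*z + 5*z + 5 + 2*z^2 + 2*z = 25*a + 2*z^2 + z*(10*a + 7) + 5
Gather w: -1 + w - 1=w - 2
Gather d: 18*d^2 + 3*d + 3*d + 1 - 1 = 18*d^2 + 6*d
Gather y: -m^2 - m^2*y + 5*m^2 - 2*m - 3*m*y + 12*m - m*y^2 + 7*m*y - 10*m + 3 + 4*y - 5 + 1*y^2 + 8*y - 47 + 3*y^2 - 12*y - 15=4*m^2 + y^2*(4 - m) + y*(-m^2 + 4*m) - 64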